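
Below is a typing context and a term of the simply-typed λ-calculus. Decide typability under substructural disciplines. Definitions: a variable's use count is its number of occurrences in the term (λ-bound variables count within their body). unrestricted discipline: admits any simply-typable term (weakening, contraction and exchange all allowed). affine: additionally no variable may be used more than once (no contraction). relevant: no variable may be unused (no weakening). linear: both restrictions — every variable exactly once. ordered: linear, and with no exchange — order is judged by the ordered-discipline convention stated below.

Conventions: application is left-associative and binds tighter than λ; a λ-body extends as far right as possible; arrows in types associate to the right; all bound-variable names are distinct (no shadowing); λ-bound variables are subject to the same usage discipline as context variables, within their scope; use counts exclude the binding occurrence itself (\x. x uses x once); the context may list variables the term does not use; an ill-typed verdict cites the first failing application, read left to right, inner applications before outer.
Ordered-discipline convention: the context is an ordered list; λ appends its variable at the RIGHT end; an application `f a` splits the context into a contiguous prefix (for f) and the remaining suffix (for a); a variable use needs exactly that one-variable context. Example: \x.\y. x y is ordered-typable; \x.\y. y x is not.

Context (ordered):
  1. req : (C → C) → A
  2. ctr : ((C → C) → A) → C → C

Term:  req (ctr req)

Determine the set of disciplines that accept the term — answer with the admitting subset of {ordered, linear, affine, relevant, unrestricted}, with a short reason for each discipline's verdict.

admitted in: relevant, unrestricted
variable uses: req ×2, ctr ×1
uses in reading order: req, ctr, req
typing: well-typed at A
ordered: ✗, repeated use of req ×2
linear: ✗, repeated use of req ×2
affine: ✗, repeated use of req ×2
relevant: ✓, at least one use each (req, ctr)
unrestricted: ✓, well-typed at A; no restrictions here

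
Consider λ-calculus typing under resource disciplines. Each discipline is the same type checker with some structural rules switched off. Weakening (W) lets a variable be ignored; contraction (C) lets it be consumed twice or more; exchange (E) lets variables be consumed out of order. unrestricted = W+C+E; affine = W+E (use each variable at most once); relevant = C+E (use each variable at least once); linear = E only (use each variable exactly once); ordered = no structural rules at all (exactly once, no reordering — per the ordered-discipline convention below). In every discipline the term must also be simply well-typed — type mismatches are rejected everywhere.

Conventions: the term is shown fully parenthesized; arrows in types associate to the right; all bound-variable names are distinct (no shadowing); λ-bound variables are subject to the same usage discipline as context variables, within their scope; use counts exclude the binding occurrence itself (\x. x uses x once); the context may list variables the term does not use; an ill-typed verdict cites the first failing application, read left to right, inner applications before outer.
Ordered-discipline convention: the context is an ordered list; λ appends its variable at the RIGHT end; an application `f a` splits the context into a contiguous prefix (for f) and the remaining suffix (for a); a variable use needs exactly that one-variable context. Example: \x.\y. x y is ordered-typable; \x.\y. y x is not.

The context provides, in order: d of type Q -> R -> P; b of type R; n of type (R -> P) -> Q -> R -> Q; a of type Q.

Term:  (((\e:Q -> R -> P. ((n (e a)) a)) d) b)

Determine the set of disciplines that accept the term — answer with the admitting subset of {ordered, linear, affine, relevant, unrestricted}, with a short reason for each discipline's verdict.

admitted by: relevant, unrestricted
counts: d: 1, b: 1, n: 1, a: 2, e [bound]: 1
order of uses: n, e, a, a, d, b
typing: the term checks, with type Q
ordered: ✗, needs contraction — a ×2
linear: ✗, needs contraction — a ×2
affine: ✗, needs contraction — a ×2
relevant: ✓, at least one use each (d, b, n, a, e)
unrestricted: ✓, typability at Q is all that's needed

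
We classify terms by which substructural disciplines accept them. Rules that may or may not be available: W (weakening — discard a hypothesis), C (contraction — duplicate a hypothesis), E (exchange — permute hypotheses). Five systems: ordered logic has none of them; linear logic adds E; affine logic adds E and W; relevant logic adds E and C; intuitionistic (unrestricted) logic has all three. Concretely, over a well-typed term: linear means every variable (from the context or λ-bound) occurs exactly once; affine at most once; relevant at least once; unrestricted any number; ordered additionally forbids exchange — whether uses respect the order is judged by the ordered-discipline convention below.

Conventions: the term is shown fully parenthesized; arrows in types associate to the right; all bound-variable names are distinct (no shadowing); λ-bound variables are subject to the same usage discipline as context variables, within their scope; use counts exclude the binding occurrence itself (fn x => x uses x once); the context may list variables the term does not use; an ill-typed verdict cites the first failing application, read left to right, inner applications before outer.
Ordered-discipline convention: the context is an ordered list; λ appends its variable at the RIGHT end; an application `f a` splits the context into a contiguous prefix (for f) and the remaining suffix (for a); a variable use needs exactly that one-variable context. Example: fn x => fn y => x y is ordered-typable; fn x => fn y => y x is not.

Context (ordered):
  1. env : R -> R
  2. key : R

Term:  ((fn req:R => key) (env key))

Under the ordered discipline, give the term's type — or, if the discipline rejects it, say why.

not well-typed under ordered — key ×2 used more than once (contraction); req left unused
variable uses: env=1, key=2, req [bound]=0
uses in reading order: key, env, key
typing: ✓ — R
all disciplines: ordered ✗, linear ✗, affine ✗, relevant ✗, unrestricted ✓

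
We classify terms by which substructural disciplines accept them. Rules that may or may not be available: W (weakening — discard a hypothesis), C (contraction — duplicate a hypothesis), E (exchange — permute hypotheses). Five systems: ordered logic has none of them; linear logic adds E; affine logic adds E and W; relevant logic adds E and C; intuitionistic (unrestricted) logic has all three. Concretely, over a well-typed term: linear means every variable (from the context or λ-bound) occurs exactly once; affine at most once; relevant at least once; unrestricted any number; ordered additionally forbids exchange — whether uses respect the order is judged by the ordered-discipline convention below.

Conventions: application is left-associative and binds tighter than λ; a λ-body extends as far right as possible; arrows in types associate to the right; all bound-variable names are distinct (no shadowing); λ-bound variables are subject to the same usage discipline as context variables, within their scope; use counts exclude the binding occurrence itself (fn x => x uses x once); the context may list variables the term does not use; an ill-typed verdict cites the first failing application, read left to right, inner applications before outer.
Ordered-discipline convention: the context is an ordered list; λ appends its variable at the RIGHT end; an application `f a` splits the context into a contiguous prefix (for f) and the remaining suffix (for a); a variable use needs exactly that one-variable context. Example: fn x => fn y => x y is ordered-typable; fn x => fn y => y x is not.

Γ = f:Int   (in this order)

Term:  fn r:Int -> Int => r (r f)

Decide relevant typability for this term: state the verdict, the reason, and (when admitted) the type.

yes — f, r: all used, weakening unneeded; term : (Int -> Int) -> Int
counts: f: 1×, r (λ-bound): 2×
uses in reading order: r, r, f
typing: ✓ — (Int -> Int) -> Int
all disciplines: ordered ✗, linear ✗, affine ✗, relevant ✓, unrestricted ✓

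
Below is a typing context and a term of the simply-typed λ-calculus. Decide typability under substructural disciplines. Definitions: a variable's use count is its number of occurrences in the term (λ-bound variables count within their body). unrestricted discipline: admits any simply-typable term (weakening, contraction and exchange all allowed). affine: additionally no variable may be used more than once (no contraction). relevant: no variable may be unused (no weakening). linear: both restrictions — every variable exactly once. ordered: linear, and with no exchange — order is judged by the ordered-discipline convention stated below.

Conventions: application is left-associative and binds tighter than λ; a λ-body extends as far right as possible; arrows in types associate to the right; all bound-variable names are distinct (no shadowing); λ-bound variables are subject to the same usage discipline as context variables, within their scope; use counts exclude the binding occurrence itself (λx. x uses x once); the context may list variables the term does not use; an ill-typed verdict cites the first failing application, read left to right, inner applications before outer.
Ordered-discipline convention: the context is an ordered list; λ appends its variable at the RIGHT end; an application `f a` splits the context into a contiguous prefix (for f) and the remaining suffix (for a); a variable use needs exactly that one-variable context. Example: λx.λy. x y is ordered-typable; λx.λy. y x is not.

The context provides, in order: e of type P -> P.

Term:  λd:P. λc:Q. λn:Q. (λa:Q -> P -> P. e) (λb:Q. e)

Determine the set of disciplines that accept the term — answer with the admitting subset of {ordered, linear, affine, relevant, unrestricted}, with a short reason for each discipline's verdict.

accepted by: unrestricted
usage: e ×2; d (bound) ×0; c (bound) ×0; n (bound) ×0; a (bound) ×0; b (bound) ×0
uses in reading order: e, e
typing: well-typed — term : P -> Q -> Q -> P -> P
ordered: ✗, e ×2 used more than once (contraction); needs weakening: d, c, n, a, b unused
linear: ✗, e ×2 used more than once (contraction); needs weakening: d, c, n, a, b unused
affine: ✗, e ×2 used more than once (contraction)
relevant: ✗, needs weakening: d, c, n, a, b unused
unrestricted: ✓, typability at P -> Q -> Q -> P -> P is all that's needed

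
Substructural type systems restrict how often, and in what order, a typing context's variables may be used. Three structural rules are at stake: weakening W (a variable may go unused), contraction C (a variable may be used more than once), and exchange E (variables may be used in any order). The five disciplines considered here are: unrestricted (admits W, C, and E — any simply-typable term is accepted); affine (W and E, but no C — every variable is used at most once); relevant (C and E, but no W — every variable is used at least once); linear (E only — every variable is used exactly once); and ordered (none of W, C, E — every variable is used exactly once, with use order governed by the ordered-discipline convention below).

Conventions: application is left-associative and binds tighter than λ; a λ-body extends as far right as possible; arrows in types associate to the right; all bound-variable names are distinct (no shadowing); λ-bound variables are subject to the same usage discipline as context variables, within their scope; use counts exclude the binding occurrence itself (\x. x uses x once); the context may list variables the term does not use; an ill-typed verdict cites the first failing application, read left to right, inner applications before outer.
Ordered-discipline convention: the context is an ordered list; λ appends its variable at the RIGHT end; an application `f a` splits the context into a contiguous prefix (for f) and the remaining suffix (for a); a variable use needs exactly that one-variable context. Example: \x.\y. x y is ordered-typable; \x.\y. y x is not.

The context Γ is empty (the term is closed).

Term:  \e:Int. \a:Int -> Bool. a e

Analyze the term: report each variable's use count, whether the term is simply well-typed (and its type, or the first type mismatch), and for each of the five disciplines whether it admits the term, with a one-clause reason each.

use counts: e (λ-bound) ×1, a (λ-bound) ×1
use order (left to right): a, e
typing: well-typed at Int -> (Int -> Bool) -> Bool
ordered ✗ (use order a, e needs exchange)
linear ✓ (single use per variable (e, a))
affine ✓ (no duplicate uses among e, a)
relevant ✓ (every one of e, a appears)
unrestricted ✓ (well-typed at Int -> (Int -> Bool) -> Bool; no restrictions here)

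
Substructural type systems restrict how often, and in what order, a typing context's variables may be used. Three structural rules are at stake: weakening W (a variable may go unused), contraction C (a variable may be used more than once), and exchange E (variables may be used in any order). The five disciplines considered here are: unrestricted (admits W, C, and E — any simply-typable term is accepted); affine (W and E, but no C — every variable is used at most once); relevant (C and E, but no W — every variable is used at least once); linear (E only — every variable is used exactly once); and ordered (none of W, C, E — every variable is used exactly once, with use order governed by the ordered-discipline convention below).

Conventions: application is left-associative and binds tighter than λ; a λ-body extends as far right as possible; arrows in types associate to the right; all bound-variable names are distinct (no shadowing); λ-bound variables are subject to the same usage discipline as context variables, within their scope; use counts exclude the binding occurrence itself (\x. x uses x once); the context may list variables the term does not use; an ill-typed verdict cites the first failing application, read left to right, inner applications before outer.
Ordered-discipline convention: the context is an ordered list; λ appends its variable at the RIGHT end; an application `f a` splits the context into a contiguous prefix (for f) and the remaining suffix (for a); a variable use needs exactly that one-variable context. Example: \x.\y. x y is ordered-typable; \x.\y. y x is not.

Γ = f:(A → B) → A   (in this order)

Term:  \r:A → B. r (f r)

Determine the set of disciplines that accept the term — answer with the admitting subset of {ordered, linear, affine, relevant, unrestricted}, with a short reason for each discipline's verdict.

admitted in: relevant, unrestricted
variable uses: f: 1×, r (bound): 2×
uses in reading order: r, f, r
typing: well-typed at (A → B) → B
ordered ✗ (uses contraction: r ×2)
linear ✗ (uses contraction: r ×2)
affine ✗ (uses contraction: r ×2)
relevant ✓ (f, r: all used, weakening unneeded)
unrestricted ✓ (well-typed at (A → B) → B; no restrictions here)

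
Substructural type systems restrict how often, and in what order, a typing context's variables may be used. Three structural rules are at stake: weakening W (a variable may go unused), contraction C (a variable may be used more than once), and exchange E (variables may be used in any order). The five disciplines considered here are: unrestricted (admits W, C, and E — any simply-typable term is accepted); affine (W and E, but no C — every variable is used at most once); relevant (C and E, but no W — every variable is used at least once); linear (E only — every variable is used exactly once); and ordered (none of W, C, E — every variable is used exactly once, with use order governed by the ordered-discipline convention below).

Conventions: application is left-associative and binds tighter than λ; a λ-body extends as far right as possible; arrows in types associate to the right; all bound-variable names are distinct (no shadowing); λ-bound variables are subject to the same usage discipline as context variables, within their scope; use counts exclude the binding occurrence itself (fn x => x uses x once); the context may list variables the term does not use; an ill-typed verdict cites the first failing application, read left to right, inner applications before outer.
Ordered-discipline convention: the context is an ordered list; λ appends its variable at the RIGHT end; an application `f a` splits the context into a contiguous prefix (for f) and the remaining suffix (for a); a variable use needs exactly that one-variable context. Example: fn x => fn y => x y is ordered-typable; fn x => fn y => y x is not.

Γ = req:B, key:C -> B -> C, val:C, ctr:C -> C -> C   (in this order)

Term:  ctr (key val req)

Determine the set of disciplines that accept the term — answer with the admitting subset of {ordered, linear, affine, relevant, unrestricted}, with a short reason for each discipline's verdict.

admitted in: linear, affine, relevant, unrestricted
usage: req: 1; key: 1; val: 1; ctr: 1
use order (left to right): ctr, key, val, req
typing: ✓ — C -> C
ordered: ✗ — use order ctr, key, val, req needs exchange
linear: ✓ — each of req, key, val, ctr used exactly once
affine: ✓ — at most one use each (req, key, val, ctr)
relevant: ✓ — none of req, key, val, ctr goes unused
unrestricted: ✓ — typability at C -> C is all that's needed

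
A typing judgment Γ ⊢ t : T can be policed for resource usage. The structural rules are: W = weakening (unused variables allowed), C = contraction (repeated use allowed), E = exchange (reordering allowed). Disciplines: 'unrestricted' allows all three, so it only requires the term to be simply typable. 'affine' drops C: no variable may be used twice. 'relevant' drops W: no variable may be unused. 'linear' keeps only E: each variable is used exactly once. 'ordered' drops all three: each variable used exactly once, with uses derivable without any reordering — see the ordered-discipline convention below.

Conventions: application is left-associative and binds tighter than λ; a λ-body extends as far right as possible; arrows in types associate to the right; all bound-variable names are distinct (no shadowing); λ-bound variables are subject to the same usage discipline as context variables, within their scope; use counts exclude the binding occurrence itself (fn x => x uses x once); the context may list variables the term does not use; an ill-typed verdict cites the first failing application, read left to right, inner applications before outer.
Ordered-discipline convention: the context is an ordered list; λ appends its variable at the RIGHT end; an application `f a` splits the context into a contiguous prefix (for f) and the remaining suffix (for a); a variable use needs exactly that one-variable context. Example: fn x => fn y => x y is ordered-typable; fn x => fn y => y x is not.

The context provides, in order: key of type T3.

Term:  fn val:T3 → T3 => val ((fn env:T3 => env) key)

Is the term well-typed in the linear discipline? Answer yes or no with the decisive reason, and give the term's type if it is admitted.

yes — each of key, val, env used exactly once; term : (T3 → T3) → T3
variable uses: key: 1×; val [bound]: 1×; env [bound]: 1×
uses in reading order: val, env, key
typing: well-typed — term : (T3 → T3) → T3
all disciplines: ordered ✗ | linear ✓ | affine ✓ | relevant ✓ | unrestricted ✓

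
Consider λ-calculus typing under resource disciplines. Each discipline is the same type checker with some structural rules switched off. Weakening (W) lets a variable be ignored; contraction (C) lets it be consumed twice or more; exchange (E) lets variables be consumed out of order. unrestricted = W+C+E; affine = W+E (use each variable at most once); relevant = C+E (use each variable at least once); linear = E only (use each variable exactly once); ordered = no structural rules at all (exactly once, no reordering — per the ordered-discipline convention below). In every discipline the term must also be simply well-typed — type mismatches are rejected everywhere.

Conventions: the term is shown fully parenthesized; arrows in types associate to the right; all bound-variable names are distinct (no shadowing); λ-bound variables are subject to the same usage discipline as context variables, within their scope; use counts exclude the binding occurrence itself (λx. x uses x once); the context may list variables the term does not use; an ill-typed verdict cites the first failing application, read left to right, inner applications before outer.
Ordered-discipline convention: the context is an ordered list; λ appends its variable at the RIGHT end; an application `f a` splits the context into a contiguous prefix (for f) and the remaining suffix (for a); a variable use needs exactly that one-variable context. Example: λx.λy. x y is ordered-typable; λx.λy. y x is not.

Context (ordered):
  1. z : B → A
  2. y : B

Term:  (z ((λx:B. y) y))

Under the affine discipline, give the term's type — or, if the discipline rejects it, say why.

not well-typed under affine — uses contraction: y ×2
variable uses: z: 1×, y: 2×, x [bound]: 0×
use order (left to right): z, y, y
typing: ✓ — A
across the five disciplines: ordered ✗; linear ✗; affine ✗; relevant ✗; unrestricted ✓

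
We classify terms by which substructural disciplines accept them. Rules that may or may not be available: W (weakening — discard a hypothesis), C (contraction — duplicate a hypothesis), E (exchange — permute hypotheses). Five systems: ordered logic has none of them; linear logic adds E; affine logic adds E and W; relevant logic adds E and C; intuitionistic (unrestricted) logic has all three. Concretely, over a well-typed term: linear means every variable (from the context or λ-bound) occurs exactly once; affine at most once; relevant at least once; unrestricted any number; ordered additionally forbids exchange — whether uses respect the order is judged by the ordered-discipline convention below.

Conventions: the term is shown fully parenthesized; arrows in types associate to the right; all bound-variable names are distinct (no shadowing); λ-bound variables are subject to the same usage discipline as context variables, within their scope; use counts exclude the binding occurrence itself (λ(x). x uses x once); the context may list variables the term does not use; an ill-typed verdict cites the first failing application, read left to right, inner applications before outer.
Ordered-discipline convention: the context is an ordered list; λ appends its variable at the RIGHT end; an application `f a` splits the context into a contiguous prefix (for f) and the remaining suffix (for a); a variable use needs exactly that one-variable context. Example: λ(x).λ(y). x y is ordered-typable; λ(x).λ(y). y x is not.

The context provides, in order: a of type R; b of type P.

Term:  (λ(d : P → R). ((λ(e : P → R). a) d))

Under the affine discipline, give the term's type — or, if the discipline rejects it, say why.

term : (P → R) → R
use counts: a=1, b=0, d [bound]=1, e [bound]=0
use order (left to right): a, d
typing: well-typed at (P → R) → R
summary: ordered ✗, linear ✗, affine ✓, relevant ✗, unrestricted ✓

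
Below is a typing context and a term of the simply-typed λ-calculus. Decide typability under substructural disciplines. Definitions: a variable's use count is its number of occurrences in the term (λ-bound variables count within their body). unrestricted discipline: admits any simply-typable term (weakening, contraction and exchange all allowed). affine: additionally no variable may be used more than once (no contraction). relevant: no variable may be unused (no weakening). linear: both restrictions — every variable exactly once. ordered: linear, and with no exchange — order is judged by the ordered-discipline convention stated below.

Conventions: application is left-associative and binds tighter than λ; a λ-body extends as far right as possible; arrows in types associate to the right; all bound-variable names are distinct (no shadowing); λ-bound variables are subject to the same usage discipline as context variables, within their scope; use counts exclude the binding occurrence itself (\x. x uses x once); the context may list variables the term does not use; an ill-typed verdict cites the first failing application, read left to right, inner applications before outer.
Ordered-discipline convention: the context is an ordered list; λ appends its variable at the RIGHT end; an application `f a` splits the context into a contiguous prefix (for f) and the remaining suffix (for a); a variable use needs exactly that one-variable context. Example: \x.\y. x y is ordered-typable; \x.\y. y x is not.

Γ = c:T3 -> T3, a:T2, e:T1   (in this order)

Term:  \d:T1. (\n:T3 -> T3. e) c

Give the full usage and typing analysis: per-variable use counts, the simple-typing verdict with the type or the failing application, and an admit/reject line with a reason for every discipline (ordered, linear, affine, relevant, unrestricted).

counts: c ×1, a ×0, e ×1, d [bound] ×0, n [bound] ×0
use order (left to right): e, c
typing: well-typed — term : T1 -> T1
ordered ✗ (a, d, n never used (weakening))
linear ✗ (a, d, n never used (weakening))
affine ✓ (c, a, e, d, n: no repeats, contraction unneeded)
relevant ✗ (a, d, n never used (weakening))
unrestricted ✓ (type-checks (T1 -> T1) and nothing is barred)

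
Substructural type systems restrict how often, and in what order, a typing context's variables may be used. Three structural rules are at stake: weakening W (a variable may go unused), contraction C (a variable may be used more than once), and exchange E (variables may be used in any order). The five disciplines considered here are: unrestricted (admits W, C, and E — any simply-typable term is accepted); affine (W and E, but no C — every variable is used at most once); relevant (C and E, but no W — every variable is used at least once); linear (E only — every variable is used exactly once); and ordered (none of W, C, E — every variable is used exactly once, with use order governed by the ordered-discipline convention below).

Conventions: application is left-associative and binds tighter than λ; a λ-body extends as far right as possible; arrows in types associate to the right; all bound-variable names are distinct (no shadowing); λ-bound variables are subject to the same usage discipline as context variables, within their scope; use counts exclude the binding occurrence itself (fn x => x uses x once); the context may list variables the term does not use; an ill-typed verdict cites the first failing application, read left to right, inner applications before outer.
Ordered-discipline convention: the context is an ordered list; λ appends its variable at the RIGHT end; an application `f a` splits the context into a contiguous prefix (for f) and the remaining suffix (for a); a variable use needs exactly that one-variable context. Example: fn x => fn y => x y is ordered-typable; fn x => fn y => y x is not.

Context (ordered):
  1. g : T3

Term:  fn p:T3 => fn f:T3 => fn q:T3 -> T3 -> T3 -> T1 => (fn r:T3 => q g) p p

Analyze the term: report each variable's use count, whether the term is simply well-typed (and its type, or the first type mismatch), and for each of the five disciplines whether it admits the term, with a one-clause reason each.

usage: g: 1; p (λ-bound): 2; f (λ-bound): 0; q (λ-bound): 1; r (λ-bound): 0
use order (left to right): q, g, p, p
typing: well-typed — term : T3 -> T3 -> (T3 -> T3 -> T3 -> T1) -> T3 -> T1
ordered: ✗ — uses contraction: p ×2; f, r never used (weakening)
linear: ✗ — uses contraction: p ×2; f, r never used (weakening)
affine: ✗ — uses contraction: p ×2
relevant: ✗ — f, r never used (weakening)
unrestricted: ✓ — simply typable at T3 -> T3 -> (T3 -> T3 -> T3 -> T1) -> T3 -> T1; W, C, E all held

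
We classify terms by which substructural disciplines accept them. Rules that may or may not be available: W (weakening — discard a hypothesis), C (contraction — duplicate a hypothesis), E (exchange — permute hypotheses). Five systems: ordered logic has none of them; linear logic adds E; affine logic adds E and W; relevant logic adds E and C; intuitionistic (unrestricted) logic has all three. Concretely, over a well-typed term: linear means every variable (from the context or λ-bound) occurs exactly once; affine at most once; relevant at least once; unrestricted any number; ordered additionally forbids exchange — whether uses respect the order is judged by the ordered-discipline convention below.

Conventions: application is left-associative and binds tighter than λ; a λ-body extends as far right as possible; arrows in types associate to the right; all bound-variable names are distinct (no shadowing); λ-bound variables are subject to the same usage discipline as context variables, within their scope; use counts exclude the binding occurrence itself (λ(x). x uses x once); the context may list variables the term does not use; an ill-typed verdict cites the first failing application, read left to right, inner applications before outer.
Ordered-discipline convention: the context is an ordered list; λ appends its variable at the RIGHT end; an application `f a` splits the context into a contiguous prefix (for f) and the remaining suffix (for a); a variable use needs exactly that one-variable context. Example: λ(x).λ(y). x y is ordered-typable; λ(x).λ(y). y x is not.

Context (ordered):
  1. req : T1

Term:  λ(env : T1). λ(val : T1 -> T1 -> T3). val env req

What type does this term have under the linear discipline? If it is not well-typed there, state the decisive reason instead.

term : T1 -> (T1 -> T1 -> T3) -> T3
use counts: req ×1, env [bound] ×1, val [bound] ×1
left-to-right use order: val, env, req
typing: well-typed — term : T1 -> (T1 -> T1 -> T3) -> T3
across the five disciplines: ordered ✗ · linear ✓ · affine ✓ · relevant ✓ · unrestricted ✓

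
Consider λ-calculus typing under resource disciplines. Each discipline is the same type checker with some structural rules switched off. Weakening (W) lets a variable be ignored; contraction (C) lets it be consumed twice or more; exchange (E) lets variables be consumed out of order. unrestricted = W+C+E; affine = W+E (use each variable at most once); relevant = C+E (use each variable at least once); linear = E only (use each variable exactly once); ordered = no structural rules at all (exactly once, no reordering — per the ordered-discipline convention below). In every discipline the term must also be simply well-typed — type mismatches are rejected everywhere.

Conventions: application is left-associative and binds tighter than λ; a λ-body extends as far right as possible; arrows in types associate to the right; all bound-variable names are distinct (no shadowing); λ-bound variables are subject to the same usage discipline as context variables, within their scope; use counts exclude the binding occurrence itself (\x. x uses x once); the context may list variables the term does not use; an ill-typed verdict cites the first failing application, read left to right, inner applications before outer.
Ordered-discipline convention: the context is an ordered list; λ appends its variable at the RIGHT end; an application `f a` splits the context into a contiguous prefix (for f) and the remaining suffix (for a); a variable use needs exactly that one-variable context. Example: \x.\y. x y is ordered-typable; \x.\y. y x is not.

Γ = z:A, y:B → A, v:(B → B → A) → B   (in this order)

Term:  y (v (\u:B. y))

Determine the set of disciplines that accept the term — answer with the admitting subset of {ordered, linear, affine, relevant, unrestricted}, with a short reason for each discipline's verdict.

admitted by: unrestricted
variable uses: z=0; y=2; v=1; u (λ-bound)=0
left-to-right use order: y, v, y
typing: well-typed at A
ordered: ✗ — y ×2 used more than once (contraction); unused: z, u — weakening required
linear: ✗ — y ×2 used more than once (contraction); unused: z, u — weakening required
affine: ✗ — y ×2 used more than once (contraction)
relevant: ✗ — unused: z, u — weakening required
unrestricted: ✓ — well-typed at A; no restrictions here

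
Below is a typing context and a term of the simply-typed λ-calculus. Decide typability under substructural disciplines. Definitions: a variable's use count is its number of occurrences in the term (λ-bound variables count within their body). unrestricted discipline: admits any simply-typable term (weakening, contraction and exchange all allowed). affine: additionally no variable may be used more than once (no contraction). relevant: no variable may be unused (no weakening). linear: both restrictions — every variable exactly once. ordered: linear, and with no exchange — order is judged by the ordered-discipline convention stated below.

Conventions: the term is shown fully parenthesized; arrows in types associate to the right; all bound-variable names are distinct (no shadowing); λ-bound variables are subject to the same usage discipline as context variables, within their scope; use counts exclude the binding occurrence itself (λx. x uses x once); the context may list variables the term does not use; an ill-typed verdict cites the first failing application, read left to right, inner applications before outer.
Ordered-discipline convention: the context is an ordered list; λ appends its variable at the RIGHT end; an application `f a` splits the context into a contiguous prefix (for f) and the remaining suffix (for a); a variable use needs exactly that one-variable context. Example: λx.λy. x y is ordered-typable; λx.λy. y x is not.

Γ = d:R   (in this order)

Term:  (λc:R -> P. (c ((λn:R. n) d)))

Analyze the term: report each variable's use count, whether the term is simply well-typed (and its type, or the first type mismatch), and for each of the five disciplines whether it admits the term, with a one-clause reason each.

usage: d ×1; c (λ-bound) ×1; n (λ-bound) ×1
uses in reading order: c, n, d
typing: well-typed — term : (R -> P) -> P
ordered: ✗ — use order c, n, d needs exchange
linear: ✓ — single use per variable (d, c, n)
affine: ✓ — none of d, c, n used more than once
relevant: ✓ — d, c, n: all used, weakening unneeded
unrestricted: ✓ — simply typable at (R -> P) -> P; W, C, E all held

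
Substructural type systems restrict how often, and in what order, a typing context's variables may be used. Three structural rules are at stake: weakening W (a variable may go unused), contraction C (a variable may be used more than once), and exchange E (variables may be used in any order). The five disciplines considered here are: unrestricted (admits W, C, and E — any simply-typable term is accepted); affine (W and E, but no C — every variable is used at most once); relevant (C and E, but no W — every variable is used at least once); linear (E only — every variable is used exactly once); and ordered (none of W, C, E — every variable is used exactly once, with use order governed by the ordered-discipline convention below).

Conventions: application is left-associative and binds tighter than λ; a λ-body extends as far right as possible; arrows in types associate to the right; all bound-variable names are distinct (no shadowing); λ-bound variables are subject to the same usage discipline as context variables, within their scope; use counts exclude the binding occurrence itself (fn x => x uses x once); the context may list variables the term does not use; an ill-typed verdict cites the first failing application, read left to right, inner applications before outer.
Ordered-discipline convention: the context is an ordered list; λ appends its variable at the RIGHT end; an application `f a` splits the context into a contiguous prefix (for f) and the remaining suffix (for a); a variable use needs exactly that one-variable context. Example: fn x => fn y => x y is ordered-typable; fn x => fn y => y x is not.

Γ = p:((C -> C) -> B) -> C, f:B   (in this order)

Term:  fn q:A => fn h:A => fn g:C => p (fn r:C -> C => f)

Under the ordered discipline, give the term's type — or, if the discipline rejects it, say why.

not well-typed under ordered — needs weakening: q, h, g, r unused
variable uses: p ×1, f ×1, q (λ-bound) ×0, h (λ-bound) ×0, g (λ-bound) ×0, r (λ-bound) ×0
order of uses: p, f
typing: ✓ — A -> A -> C -> C
summary: ordered ✗, linear ✗, affine ✓, relevant ✗, unrestricted ✓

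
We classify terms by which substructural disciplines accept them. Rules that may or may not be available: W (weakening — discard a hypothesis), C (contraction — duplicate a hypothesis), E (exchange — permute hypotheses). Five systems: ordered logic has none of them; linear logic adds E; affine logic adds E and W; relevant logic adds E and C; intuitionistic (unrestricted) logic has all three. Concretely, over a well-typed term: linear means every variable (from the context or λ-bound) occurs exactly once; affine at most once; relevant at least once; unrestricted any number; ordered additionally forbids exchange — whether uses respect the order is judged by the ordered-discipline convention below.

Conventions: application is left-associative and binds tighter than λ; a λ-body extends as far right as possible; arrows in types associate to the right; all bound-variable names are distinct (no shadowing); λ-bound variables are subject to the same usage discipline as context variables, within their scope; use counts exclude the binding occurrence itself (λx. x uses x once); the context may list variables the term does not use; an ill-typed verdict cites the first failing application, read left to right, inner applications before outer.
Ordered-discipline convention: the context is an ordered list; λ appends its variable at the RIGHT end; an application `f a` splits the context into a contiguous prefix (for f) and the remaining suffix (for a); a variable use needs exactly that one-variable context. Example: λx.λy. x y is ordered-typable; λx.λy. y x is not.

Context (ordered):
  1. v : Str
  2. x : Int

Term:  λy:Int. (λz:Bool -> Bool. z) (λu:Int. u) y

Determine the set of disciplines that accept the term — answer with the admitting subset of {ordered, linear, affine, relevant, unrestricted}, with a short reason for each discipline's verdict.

admitting disciplines: none
counts: v: 0, x: 0, y (λ-bound): 1, z (λ-bound): 1, u (λ-bound): 1
order of uses: z, u, y
typing: ill-typed: a function awaiting Bool -> Bool gets Int -> Int
ordered: ✗ — not simply typable
linear: ✗ — fails simple typing
affine: ✗ — a type mismatch blocks all five
relevant: ✗ — the type mismatch rejects it
unrestricted: ✗ — not simply typable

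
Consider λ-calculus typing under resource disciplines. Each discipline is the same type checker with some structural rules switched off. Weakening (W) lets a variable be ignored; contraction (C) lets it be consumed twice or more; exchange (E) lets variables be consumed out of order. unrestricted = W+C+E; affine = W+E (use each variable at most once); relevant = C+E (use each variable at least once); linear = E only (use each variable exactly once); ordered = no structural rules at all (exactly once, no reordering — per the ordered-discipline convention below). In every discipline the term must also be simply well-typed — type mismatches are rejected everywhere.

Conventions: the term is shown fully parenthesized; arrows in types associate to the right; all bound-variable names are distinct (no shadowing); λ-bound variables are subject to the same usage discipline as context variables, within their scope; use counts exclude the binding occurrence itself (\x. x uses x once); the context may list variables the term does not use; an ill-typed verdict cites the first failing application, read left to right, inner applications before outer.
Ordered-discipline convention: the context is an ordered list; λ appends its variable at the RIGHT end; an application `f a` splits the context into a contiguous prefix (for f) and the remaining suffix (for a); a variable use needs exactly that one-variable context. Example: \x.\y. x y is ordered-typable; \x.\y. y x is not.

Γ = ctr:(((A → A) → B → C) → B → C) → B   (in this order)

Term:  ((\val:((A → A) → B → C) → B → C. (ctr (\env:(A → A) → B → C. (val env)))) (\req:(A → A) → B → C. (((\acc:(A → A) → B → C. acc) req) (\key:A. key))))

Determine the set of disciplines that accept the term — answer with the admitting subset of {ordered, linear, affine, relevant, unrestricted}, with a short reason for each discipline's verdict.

admitting disciplines: ordered, linear, affine, relevant, unrestricted
counts: ctr=1, val (bound)=1, env (bound)=1, req (bound)=1, acc (bound)=1, key (bound)=1
uses in reading order: ctr, val, env, acc, req, key
typing: well-typed — term : B
ordered: ✓ — one use each (ctr, val, env, req, acc, key); ordered split holds
linear: ✓ — each of ctr, val, env, req, acc, key used exactly once
affine: ✓ — ctr, val, env, req, acc, key: no repeats, contraction unneeded
relevant: ✓ — at least one use each (ctr, val, env, req, acc, key)
unrestricted: ✓ — simply typable at B; W, C, E all held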